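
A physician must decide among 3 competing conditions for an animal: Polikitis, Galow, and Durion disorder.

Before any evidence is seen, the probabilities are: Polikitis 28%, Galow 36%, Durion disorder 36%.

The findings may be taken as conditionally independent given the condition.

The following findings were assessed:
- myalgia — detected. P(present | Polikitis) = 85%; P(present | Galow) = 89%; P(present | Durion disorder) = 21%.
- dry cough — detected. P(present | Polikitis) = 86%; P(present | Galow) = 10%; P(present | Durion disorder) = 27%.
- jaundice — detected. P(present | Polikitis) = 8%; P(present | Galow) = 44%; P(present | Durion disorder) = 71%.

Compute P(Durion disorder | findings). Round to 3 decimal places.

For each hypothesis, the unnormalized posterior weight is prior × product of the finding likelihoods:
  Polikitis: 0.28 × 0.85 × 0.86 × 0.08 = 0.016374
  Galow: 0.36 × 0.89 × 0.10 × 0.44 = 0.014098
  Durion disorder: 0.36 × 0.21 × 0.27 × 0.71 = 0.014493
The unnormalized weights sum to 0.044965.
P(Durion disorder | evidence) = 0.014493 / 0.044965 ≈ 0.322.

0.322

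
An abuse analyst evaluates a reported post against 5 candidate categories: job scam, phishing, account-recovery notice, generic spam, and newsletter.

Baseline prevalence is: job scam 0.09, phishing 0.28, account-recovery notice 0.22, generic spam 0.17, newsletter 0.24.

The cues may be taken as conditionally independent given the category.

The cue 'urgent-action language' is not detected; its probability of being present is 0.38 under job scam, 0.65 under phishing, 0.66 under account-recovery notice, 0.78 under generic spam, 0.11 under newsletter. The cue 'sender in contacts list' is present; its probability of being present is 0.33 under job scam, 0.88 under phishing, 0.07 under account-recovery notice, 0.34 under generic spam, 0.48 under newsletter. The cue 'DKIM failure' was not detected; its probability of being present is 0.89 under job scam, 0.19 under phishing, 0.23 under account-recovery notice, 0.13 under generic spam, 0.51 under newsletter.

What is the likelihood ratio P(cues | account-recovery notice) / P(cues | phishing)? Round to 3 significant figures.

0.0735

Joint likelihood of the cue pattern under each hypothesis (using 1 − P(present | H) for each absent cue):
  account-recovery notice: (1 − 0.66) × 0.07 × (1 − 0.23) = 0.018326
  phishing: (1 − 0.65) × 0.88 × (1 − 0.19) = 0.24948
Bayes factor = 0.018326 / 0.24948 ≈ 0.0735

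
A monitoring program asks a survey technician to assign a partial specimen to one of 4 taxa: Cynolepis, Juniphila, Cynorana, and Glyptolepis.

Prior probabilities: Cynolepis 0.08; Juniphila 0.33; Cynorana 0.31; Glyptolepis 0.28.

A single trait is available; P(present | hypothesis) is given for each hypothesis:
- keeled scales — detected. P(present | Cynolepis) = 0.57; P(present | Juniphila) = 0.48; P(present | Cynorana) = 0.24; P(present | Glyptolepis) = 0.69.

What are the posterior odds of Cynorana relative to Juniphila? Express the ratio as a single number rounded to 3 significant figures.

0.470

Posterior odds equal prior odds times the likelihood ratio; only the two competing hypotheses matter.
  Cynorana: 0.31 × 0.24 = 0.0744
  Juniphila: 0.33 × 0.48 = 0.1584
Odds(Cynorana : Juniphila) = 0.0744 / 0.1584 ≈ 0.470.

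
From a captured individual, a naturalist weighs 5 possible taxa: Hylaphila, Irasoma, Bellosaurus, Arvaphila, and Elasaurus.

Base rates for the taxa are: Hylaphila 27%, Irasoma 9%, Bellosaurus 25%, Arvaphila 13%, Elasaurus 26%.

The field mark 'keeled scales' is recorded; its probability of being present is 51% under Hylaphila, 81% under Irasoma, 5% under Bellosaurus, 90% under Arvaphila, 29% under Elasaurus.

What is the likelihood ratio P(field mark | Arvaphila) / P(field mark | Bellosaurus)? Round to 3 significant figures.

18.0

The Bayes factor is the ratio of the two likelihoods.
  Arvaphila: 0.9
  Bellosaurus: 0.05
Bayes factor = 0.9 / 0.05 ≈ 18.0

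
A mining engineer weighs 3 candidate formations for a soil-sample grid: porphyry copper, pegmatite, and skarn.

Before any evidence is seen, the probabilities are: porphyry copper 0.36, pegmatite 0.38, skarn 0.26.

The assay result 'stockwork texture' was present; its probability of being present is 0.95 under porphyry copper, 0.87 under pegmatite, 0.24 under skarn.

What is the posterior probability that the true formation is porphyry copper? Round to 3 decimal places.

For each hypothesis, the unnormalized posterior weight is prior × likelihood:
  porphyry copper: 0.36 × 0.95 = 0.342
  pegmatite: 0.38 × 0.87 = 0.3306
  skarn: 0.26 × 0.24 = 0.0624
Normalizing constant Z = 0.342 + 0.3306 + 0.0624 = 0.735.
P(porphyry copper | evidence) = 0.342 / 0.735 ≈ 0.465.

0.465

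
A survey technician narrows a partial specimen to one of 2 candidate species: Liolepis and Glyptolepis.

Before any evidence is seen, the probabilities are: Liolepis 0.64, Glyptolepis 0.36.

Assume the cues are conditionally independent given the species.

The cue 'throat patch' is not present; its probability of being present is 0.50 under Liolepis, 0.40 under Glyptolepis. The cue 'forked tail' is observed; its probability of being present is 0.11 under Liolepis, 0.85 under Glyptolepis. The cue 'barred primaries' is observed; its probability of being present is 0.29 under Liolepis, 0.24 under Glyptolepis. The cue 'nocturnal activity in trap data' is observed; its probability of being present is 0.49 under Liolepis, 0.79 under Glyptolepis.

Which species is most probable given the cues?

Glyptolepis

By Bayes' rule with conditional independence, the unnormalized weight for each hypothesis is prior × ∏ likelihoods (using 1 − P(present | H) for each absent cue):
  Liolepis: 0.64 × (1 − 0.50) × 0.11 × 0.29 × 0.49 = 0.0050019
  Glyptolepis: 0.36 × (1 − 0.40) × 0.85 × 0.24 × 0.79 = 0.034811
Marginal likelihood of the evidence = 0.039812.
P(Liolepis | evidence) ≈ 0.0050019 / 0.039812 ≈ 0.126
P(Glyptolepis | evidence) ≈ 0.034811 / 0.039812 ≈ 0.874
The largest is 0.874, so Glyptolepis is most probable.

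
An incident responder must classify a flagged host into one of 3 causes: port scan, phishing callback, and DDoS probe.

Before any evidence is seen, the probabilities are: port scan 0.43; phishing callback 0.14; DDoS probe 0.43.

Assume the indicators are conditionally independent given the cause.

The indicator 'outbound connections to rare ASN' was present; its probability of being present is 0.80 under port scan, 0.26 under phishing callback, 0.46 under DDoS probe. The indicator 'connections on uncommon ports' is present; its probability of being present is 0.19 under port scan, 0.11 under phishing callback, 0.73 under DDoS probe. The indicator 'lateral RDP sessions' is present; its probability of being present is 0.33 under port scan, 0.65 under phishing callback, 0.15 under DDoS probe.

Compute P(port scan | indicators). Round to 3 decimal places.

For each hypothesis, the unnormalized posterior weight is prior × product of the indicator likelihoods:
  port scan: 0.43 × 0.80 × 0.19 × 0.33 = 0.021569
  phishing callback: 0.14 × 0.26 × 0.11 × 0.65 = 0.0026026
  DDoS probe: 0.43 × 0.46 × 0.73 × 0.15 = 0.021659
Marginal likelihood of the evidence = 0.045831.
P(port scan | evidence) = 0.021569 / 0.045831 ≈ 0.471.

0.471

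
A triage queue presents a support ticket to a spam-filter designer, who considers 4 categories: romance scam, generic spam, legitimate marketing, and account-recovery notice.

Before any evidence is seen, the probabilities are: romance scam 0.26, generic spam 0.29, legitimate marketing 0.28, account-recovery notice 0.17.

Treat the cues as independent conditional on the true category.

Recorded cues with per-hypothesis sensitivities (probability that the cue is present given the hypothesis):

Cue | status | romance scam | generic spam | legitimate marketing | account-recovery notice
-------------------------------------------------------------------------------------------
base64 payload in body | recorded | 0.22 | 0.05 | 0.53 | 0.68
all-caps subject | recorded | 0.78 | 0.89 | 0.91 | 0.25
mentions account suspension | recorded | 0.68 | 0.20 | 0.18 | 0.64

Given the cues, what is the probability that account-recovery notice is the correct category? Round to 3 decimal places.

By Bayes' rule with conditional independence, the unnormalized weight for each hypothesis is prior × ∏ likelihoods:
  romance scam: 0.26 × 0.22 × 0.78 × 0.68 = 0.030339
  generic spam: 0.29 × 0.05 × 0.89 × 0.20 = 0.002581
  legitimate marketing: 0.28 × 0.53 × 0.91 × 0.18 = 0.024308
  account-recovery notice: 0.17 × 0.68 × 0.25 × 0.64 = 0.018496
Marginal likelihood of the evidence = 0.075724.
P(account-recovery notice | evidence) = 0.018496 / 0.075724 ≈ 0.244.

0.244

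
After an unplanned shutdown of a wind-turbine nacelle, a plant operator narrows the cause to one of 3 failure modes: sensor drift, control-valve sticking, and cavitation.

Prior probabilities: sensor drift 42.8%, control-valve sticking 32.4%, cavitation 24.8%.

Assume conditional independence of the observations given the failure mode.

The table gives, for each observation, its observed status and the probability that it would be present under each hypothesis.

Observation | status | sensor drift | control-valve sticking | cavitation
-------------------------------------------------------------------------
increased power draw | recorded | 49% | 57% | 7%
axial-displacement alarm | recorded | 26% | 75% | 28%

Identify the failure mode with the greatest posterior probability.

control-valve sticking

For each hypothesis, the unnormalized posterior weight is prior × product of the observation likelihoods:
  sensor drift: 0.428 × 0.49 × 0.26 = 0.054527
  control-valve sticking: 0.324 × 0.57 × 0.75 = 0.13851
  cavitation: 0.248 × 0.07 × 0.28 = 0.0048608
Normalizing constant Z = 0.054527 + 0.13851 + 0.0048608 = 0.1979.
P(sensor drift | evidence) ≈ 0.054527 / 0.1979 ≈ 0.276
P(control-valve sticking | evidence) ≈ 0.13851 / 0.1979 ≈ 0.700
P(cavitation | evidence) ≈ 0.0048608 / 0.1979 ≈ 0.025
The largest is 0.700, so control-valve sticking is most probable.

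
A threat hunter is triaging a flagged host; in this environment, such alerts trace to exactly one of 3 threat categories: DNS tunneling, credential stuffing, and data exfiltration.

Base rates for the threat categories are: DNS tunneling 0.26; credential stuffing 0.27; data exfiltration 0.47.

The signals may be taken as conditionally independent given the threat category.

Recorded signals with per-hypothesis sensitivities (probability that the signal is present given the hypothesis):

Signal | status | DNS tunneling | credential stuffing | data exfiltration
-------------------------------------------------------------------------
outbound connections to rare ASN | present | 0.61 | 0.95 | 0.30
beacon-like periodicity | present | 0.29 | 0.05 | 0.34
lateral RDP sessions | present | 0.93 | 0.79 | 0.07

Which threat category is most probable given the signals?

DNS tunneling

For each hypothesis, the unnormalized posterior weight is prior × product of the signal likelihoods:
  DNS tunneling: 0.26 × 0.61 × 0.29 × 0.93 = 0.042774
  credential stuffing: 0.27 × 0.95 × 0.05 × 0.79 = 0.010132
  data exfiltration: 0.47 × 0.30 × 0.34 × 0.07 = 0.0033558
Normalizing constant Z = 0.042774 + 0.010132 + 0.0033558 = 0.056262.
P(DNS tunneling | evidence) ≈ 0.042774 / 0.056262 ≈ 0.760
P(credential stuffing | evidence) ≈ 0.010132 / 0.056262 ≈ 0.180
P(data exfiltration | evidence) ≈ 0.0033558 / 0.056262 ≈ 0.060
The largest is 0.760, so DNS tunneling is most probable.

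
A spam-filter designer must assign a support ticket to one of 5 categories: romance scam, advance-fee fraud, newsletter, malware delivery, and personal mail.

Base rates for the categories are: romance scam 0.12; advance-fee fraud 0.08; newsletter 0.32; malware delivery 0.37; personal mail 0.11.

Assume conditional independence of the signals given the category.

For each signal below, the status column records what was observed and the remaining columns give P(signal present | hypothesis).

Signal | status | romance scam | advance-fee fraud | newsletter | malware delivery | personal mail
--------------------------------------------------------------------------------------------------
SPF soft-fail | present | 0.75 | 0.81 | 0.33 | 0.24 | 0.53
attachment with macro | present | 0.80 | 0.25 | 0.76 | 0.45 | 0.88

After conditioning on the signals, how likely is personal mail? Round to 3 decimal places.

0.198

Multiply each prior by the joint likelihood of the signal pattern:
  romance scam: 0.12 × 0.75 × 0.80 = 0.072
  advance-fee fraud: 0.08 × 0.81 × 0.25 = 0.0162
  newsletter: 0.32 × 0.33 × 0.76 = 0.080256
  malware delivery: 0.37 × 0.24 × 0.45 = 0.03996
  personal mail: 0.11 × 0.53 × 0.88 = 0.051304
The unnormalized weights sum to 0.25972.
P(personal mail | evidence) = 0.051304 / 0.25972 ≈ 0.198.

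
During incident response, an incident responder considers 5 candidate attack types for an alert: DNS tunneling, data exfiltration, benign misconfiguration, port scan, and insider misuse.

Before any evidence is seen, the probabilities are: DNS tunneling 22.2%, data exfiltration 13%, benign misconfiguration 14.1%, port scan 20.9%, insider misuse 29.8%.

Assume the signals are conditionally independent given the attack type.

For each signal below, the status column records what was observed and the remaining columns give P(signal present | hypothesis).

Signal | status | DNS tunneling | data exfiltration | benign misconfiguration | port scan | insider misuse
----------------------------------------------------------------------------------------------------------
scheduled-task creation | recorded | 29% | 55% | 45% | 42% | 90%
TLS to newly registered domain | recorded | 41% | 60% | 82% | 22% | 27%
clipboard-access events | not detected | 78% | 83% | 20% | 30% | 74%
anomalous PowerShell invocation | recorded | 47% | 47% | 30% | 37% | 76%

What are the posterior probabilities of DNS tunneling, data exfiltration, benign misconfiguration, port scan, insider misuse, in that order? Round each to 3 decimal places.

For each hypothesis, the unnormalized posterior weight is prior × product of the signal likelihoods (using 1 − P(present | H) for each absent signal):
  DNS tunneling: 0.222 × 0.29 × 0.41 × (1 − 0.78) × 0.47 = 0.0027293
  data exfiltration: 0.130 × 0.55 × 0.60 × (1 − 0.83) × 0.47 = 0.0034277
  benign misconfiguration: 0.141 × 0.45 × 0.82 × (1 − 0.20) × 0.30 = 0.012487
  port scan: 0.209 × 0.42 × 0.22 × (1 − 0.30) × 0.37 = 0.0050017
  insider misuse: 0.298 × 0.90 × 0.27 × (1 − 0.74) × 0.76 = 0.014309
Marginal likelihood of the evidence = 0.037955.
P(DNS tunneling | evidence) = 0.0027293 / 0.037955 ≈ 0.072
P(data exfiltration | evidence) = 0.0034277 / 0.037955 ≈ 0.090
P(benign misconfiguration | evidence) = 0.012487 / 0.037955 ≈ 0.329
P(port scan | evidence) = 0.0050017 / 0.037955 ≈ 0.132
P(insider misuse | evidence) = 0.014309 / 0.037955 ≈ 0.377

0.072, 0.090, 0.329, 0.132, 0.377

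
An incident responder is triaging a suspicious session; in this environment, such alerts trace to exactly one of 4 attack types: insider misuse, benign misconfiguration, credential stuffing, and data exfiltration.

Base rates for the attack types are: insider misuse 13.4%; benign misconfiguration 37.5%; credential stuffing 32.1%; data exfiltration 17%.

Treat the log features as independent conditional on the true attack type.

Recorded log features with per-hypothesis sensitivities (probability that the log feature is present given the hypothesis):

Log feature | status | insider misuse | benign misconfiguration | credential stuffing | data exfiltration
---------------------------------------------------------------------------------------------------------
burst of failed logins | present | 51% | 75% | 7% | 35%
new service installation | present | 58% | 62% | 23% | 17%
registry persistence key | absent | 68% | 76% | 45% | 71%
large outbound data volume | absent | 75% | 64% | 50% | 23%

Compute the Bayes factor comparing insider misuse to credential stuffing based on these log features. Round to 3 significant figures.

Take the product of per-log feature likelihoods under each hypothesis (using 1 − P(present | H) for each absent log feature), then divide.
  insider misuse: 0.51 × 0.58 × (1 − 0.68) × (1 − 0.75) = 0.023664
  credential stuffing: 0.07 × 0.23 × (1 − 0.45) × (1 − 0.50) = 0.0044275
Bayes factor = 0.023664 / 0.0044275 ≈ 5.34

5.34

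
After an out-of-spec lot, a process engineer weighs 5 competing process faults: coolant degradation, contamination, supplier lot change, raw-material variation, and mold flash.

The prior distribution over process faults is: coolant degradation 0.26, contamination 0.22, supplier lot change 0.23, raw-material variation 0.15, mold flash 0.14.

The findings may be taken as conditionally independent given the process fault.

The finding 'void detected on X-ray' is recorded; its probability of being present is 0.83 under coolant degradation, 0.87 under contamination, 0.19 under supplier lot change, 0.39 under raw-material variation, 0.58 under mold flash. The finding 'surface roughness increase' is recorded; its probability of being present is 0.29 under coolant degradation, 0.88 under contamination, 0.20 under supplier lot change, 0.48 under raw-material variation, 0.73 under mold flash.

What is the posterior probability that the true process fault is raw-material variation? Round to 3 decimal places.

For each hypothesis, the unnormalized posterior weight is prior × product of the finding likelihoods:
  coolant degradation: 0.26 × 0.83 × 0.29 = 0.062582
  contamination: 0.22 × 0.87 × 0.88 = 0.16843
  supplier lot change: 0.23 × 0.19 × 0.20 = 0.00874
  raw-material variation: 0.15 × 0.39 × 0.48 = 0.02808
  mold flash: 0.14 × 0.58 × 0.73 = 0.059276
The unnormalized weights sum to 0.32711.
P(raw-material variation | evidence) = 0.02808 / 0.32711 ≈ 0.086.

0.086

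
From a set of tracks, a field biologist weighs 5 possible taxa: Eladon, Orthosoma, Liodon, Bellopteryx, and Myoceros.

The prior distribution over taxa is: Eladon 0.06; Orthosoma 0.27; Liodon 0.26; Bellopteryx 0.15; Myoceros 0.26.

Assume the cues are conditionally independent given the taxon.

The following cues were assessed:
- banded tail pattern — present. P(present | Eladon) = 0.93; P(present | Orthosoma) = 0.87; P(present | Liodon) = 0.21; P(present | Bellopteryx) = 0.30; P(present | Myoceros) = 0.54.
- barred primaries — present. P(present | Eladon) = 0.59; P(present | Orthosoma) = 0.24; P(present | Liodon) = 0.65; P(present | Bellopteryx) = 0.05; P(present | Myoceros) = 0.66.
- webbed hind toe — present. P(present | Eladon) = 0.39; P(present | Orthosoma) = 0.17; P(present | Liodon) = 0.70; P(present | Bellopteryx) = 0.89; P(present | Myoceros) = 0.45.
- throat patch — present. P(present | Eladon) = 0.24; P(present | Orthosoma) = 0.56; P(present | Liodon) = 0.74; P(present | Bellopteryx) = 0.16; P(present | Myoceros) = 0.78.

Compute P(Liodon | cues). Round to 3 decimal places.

0.308

Multiply each prior by the joint likelihood of the cue pattern:
  Eladon: 0.06 × 0.93 × 0.59 × 0.39 × 0.24 = 0.0030815
  Orthosoma: 0.27 × 0.87 × 0.24 × 0.17 × 0.56 = 0.005367
  Liodon: 0.26 × 0.21 × 0.65 × 0.70 × 0.74 = 0.018384
  Bellopteryx: 0.15 × 0.30 × 0.05 × 0.89 × 0.16 = 0.0003204
  Myoceros: 0.26 × 0.54 × 0.66 × 0.45 × 0.78 = 0.032525
The unnormalized weights sum to 0.059678.
P(Liodon | evidence) = 0.018384 / 0.059678 ≈ 0.308.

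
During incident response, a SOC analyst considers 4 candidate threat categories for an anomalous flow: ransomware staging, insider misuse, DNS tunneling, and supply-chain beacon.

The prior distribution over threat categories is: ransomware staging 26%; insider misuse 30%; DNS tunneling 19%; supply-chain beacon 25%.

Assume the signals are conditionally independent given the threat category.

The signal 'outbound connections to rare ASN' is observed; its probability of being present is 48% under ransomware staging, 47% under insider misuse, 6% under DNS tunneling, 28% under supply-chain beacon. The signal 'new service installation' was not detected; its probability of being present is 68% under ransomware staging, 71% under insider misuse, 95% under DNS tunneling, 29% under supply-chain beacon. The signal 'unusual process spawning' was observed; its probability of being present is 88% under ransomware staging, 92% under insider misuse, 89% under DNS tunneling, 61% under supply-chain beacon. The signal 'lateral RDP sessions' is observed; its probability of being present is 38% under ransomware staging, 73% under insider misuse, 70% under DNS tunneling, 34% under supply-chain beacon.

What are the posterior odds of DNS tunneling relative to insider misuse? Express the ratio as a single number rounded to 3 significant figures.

Posterior odds equal prior odds times the likelihood ratio; only the two competing hypotheses matter (using 1 − P(present | H) for each absent signal).
  DNS tunneling: 0.19 × 0.06 × (1 − 0.95) × 0.89 × 0.70 = 0.00035511
  insider misuse: 0.30 × 0.47 × (1 − 0.71) × 0.92 × 0.73 = 0.027462
Posterior odds = 0.00035511 / 0.027462 ≈ 0.0129.

0.0129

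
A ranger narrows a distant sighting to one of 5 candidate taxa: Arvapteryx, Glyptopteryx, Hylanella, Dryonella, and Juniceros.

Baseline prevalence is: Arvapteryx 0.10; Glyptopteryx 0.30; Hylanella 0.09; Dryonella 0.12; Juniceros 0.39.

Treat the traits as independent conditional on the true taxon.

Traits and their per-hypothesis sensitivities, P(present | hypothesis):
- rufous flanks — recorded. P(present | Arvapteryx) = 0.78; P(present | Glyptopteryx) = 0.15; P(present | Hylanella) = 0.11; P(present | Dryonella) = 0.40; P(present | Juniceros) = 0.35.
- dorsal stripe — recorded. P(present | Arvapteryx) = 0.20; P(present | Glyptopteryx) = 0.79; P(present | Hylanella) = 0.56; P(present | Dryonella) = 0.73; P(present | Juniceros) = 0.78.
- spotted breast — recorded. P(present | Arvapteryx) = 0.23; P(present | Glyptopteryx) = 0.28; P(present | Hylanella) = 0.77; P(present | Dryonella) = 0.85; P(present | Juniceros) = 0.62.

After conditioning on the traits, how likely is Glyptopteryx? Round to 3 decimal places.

For each hypothesis, the unnormalized posterior weight is prior × product of the trait likelihoods:
  Arvapteryx: 0.10 × 0.78 × 0.20 × 0.23 = 0.003588
  Glyptopteryx: 0.30 × 0.15 × 0.79 × 0.28 = 0.009954
  Hylanella: 0.09 × 0.11 × 0.56 × 0.77 = 0.0042689
  Dryonella: 0.12 × 0.40 × 0.73 × 0.85 = 0.029784
  Juniceros: 0.39 × 0.35 × 0.78 × 0.62 = 0.066011
Normalizing constant Z = 0.003588 + 0.009954 + 0.0042689 + 0.029784 + 0.066011 = 0.11361.
P(Glyptopteryx | evidence) = 0.009954 / 0.11361 ≈ 0.088.

0.088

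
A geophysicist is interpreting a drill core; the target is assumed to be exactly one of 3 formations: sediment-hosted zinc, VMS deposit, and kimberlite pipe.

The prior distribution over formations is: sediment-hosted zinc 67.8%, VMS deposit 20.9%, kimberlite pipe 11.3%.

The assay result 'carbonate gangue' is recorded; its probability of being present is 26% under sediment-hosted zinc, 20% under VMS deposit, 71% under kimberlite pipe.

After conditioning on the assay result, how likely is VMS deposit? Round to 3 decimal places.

For each hypothesis, the unnormalized posterior weight is prior × likelihood:
  sediment-hosted zinc: 0.678 × 0.26 = 0.17628
  VMS deposit: 0.209 × 0.20 = 0.0418
  kimberlite pipe: 0.113 × 0.71 = 0.08023
Marginal likelihood of the evidence = 0.29831.
P(VMS deposit | evidence) = 0.0418 / 0.29831 ≈ 0.140.

0.140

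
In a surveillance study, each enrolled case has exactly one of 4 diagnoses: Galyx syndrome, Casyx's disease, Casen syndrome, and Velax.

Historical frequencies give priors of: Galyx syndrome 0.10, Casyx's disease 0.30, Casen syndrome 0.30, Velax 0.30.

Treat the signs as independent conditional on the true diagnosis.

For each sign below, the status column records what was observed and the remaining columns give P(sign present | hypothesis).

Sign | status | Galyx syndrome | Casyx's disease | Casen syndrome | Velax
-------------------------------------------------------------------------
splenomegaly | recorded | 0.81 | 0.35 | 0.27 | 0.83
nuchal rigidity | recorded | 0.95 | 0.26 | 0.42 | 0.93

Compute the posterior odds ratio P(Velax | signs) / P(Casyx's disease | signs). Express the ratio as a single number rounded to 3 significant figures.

Posterior odds equal prior odds times the likelihood ratio; only the two competing hypotheses matter.
  Velax: 0.30 × 0.83 × 0.93 = 0.23157
  Casyx's disease: 0.30 × 0.35 × 0.26 = 0.0273
Posterior odds = 0.23157 / 0.0273 ≈ 8.48.

8.48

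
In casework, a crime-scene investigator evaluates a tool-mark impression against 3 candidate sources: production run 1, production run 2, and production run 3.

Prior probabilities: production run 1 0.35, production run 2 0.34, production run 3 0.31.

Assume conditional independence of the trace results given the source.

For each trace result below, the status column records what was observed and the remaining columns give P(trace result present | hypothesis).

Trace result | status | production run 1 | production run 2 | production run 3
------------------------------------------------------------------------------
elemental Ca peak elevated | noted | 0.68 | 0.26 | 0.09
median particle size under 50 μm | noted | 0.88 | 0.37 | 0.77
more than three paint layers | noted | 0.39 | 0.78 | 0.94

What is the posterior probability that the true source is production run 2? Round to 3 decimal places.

Multiply each prior by the joint likelihood of the trace result pattern:
  production run 1: 0.35 × 0.68 × 0.88 × 0.39 = 0.081682
  production run 2: 0.34 × 0.26 × 0.37 × 0.78 = 0.025512
  production run 3: 0.31 × 0.09 × 0.77 × 0.94 = 0.020194
The unnormalized weights sum to 0.12739.
P(production run 2 | evidence) = 0.025512 / 0.12739 ≈ 0.200.

0.200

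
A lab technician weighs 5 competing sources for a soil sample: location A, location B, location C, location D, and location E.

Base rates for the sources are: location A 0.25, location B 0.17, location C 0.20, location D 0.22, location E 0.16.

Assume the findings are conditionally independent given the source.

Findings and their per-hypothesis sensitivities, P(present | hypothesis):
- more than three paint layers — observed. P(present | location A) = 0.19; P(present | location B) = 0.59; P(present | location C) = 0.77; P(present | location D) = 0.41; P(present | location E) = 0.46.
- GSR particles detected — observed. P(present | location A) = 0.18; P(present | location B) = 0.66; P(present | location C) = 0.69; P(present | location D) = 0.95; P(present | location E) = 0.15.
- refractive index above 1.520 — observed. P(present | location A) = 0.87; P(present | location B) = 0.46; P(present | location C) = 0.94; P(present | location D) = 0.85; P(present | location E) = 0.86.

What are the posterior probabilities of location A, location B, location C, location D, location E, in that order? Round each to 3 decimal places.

0.034, 0.138, 0.454, 0.331, 0.043

By Bayes' rule with conditional independence, the unnormalized weight for each hypothesis is prior × ∏ likelihoods:
  location A: 0.25 × 0.19 × 0.18 × 0.87 = 0.0074385
  location B: 0.17 × 0.59 × 0.66 × 0.46 = 0.030451
  location C: 0.20 × 0.77 × 0.69 × 0.94 = 0.099884
  location D: 0.22 × 0.41 × 0.95 × 0.85 = 0.072836
  location E: 0.16 × 0.46 × 0.15 × 0.86 = 0.0094944
The unnormalized weights sum to 0.2201.
P(location A | evidence) = 0.0074385 / 0.2201 ≈ 0.034
P(location B | evidence) = 0.030451 / 0.2201 ≈ 0.138
P(location C | evidence) = 0.099884 / 0.2201 ≈ 0.454
P(location D | evidence) = 0.072836 / 0.2201 ≈ 0.331
P(location E | evidence) = 0.0094944 / 0.2201 ≈ 0.043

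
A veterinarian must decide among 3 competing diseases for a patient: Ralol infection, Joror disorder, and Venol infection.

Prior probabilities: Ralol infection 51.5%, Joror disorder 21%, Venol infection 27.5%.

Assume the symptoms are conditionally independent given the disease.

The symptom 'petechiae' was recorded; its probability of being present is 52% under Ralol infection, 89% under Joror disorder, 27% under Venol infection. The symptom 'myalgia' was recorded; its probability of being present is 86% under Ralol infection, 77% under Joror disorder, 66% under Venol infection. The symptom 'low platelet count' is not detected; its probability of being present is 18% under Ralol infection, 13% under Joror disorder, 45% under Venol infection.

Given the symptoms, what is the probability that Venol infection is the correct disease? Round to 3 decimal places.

For each hypothesis, the unnormalized posterior weight is prior × product of the symptom likelihoods (using 1 − P(present | H) for each absent symptom):
  Ralol infection: 0.515 × 0.52 × 0.86 × (1 − 0.18) = 0.18885
  Joror disorder: 0.210 × 0.89 × 0.77 × (1 − 0.13) = 0.1252
  Venol infection: 0.275 × 0.27 × 0.66 × (1 − 0.45) = 0.026953
The unnormalized weights sum to 0.34101.
P(Venol infection | evidence) = 0.026953 / 0.34101 ≈ 0.079.

0.079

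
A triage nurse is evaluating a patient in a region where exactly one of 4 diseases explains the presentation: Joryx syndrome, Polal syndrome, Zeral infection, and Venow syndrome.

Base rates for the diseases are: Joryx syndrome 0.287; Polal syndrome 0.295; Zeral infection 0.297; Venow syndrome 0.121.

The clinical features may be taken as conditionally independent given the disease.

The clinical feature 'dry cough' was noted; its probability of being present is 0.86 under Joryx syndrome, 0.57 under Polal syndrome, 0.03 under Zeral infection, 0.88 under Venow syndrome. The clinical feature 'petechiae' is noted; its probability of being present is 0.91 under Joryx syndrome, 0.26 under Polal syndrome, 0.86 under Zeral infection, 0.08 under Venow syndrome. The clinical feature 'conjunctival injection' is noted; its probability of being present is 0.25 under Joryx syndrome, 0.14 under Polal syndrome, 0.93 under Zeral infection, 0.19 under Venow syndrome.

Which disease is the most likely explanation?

Joryx syndrome

Multiply each prior by the joint likelihood of the clinical feature pattern:
  Joryx syndrome: 0.287 × 0.86 × 0.91 × 0.25 = 0.056152
  Polal syndrome: 0.295 × 0.57 × 0.26 × 0.14 = 0.0061207
  Zeral infection: 0.297 × 0.03 × 0.86 × 0.93 = 0.0071262
  Venow syndrome: 0.121 × 0.88 × 0.08 × 0.19 = 0.0016185
Normalizing constant Z = 0.056152 + 0.0061207 + 0.0071262 + 0.0016185 = 0.071017.
P(Joryx syndrome | evidence) ≈ 0.056152 / 0.071017 ≈ 0.791
P(Polal syndrome | evidence) ≈ 0.0061207 / 0.071017 ≈ 0.086
P(Zeral infection | evidence) ≈ 0.0071262 / 0.071017 ≈ 0.100
P(Venow syndrome | evidence) ≈ 0.0016185 / 0.071017 ≈ 0.023
The largest is 0.791, so Joryx syndrome is most probable.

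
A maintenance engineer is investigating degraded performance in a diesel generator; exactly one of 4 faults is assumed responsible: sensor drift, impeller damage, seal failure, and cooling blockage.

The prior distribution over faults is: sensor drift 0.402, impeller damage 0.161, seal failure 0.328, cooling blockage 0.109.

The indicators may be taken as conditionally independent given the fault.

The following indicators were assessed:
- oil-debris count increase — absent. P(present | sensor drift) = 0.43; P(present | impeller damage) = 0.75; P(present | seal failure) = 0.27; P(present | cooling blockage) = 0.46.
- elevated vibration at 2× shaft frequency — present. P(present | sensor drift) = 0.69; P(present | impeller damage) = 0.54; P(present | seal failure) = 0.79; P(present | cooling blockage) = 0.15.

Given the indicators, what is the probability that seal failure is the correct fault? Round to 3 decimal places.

By Bayes' rule with conditional independence, the unnormalized weight for each hypothesis is prior × ∏ likelihoods (using 1 − P(present | H) for each absent indicator):
  sensor drift: 0.402 × (1 − 0.43) × 0.69 = 0.15811
  impeller damage: 0.161 × (1 − 0.75) × 0.54 = 0.021735
  seal failure: 0.328 × (1 − 0.27) × 0.79 = 0.18916
  cooling blockage: 0.109 × (1 − 0.46) × 0.15 = 0.008829
The unnormalized weights sum to 0.37783.
P(seal failure | evidence) = 0.18916 / 0.37783 ≈ 0.501.

0.501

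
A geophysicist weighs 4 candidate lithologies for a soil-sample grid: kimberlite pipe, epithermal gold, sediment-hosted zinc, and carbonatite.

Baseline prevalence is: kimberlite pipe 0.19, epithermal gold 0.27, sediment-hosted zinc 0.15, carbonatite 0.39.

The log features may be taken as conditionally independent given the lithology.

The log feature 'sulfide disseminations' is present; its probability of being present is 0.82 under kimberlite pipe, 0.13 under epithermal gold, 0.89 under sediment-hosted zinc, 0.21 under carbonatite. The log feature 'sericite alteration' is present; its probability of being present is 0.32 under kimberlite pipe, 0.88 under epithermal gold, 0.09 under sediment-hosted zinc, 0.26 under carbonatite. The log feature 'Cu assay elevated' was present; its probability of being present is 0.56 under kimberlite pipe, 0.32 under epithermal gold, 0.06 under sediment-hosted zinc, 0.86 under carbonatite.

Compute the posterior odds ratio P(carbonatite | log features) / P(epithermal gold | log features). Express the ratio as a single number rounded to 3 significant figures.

Unnormalized posterior weight (prior times the log feature likelihoods) for each of the two hypotheses:
  carbonatite: 0.39 × 0.21 × 0.26 × 0.86 = 0.018313
  epithermal gold: 0.27 × 0.13 × 0.88 × 0.32 = 0.0098842
Odds(carbonatite : epithermal gold) = 0.018313 / 0.0098842 ≈ 1.85.

1.85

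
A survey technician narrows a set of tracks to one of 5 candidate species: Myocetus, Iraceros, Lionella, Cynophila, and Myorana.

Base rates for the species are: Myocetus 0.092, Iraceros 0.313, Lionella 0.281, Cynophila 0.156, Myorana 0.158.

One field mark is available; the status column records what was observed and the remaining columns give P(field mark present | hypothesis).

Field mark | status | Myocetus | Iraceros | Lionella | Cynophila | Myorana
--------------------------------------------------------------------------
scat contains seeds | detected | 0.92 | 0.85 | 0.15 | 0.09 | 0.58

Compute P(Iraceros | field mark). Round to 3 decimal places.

0.534

Multiply each prior by the likelihood of the field mark:
  Myocetus: 0.092 × 0.92 = 0.08464
  Iraceros: 0.313 × 0.85 = 0.26605
  Lionella: 0.281 × 0.15 = 0.04215
  Cynophila: 0.156 × 0.09 = 0.01404
  Myorana: 0.158 × 0.58 = 0.09164
Marginal likelihood of the evidence = 0.49852.
P(Iraceros | evidence) = 0.26605 / 0.49852 ≈ 0.534.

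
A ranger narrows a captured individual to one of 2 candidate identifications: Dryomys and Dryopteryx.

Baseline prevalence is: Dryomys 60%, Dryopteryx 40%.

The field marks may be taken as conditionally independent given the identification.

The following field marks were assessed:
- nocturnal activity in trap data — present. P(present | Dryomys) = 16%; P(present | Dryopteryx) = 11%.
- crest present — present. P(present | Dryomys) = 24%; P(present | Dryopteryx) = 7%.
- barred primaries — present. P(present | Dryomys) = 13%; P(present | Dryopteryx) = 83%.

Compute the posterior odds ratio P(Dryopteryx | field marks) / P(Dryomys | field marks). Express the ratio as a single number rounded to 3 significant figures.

Posterior odds equal prior odds times the likelihood ratio; only the two competing hypotheses matter.
  Dryopteryx: 0.40 × 0.11 × 0.07 × 0.83 = 0.0025564
  Dryomys: 0.60 × 0.16 × 0.24 × 0.13 = 0.0029952
Odds(Dryopteryx : Dryomys) = 0.0025564 / 0.0029952 ≈ 0.853.

0.853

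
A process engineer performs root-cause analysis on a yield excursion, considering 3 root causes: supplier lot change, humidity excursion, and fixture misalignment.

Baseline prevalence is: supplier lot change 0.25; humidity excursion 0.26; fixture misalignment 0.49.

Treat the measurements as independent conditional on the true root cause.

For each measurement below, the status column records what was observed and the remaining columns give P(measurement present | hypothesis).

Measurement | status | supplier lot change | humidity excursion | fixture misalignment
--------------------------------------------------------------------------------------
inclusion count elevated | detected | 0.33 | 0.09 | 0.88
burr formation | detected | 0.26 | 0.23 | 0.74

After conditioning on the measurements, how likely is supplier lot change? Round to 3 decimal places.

0.062

For each hypothesis, the unnormalized posterior weight is prior × product of the measurement likelihoods:
  supplier lot change: 0.25 × 0.33 × 0.26 = 0.02145
  humidity excursion: 0.26 × 0.09 × 0.23 = 0.005382
  fixture misalignment: 0.49 × 0.88 × 0.74 = 0.31909
Normalizing constant Z = 0.02145 + 0.005382 + 0.31909 = 0.34592.
P(supplier lot change | evidence) = 0.02145 / 0.34592 ≈ 0.062.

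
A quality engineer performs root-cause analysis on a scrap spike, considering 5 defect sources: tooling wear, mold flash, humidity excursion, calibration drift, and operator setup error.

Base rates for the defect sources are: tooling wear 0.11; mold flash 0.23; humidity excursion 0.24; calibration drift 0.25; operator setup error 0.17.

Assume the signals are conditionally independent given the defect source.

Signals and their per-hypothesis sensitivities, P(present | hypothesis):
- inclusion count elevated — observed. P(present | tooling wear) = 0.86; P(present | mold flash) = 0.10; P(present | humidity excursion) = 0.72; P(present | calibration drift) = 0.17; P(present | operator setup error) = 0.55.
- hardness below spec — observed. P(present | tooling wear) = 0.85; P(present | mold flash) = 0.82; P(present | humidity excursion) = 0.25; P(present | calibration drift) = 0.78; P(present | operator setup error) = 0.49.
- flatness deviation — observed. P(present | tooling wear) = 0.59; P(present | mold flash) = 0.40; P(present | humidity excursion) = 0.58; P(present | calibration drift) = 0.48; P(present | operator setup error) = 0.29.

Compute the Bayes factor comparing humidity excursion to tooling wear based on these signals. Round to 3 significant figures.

0.242

The Bayes factor is the ratio of the joint likelihoods of the signal pattern under the two hypotheses.
  humidity excursion: 0.72 × 0.25 × 0.58 = 0.1044
  tooling wear: 0.86 × 0.85 × 0.59 = 0.43129
Bayes factor = 0.1044 / 0.43129 ≈ 0.242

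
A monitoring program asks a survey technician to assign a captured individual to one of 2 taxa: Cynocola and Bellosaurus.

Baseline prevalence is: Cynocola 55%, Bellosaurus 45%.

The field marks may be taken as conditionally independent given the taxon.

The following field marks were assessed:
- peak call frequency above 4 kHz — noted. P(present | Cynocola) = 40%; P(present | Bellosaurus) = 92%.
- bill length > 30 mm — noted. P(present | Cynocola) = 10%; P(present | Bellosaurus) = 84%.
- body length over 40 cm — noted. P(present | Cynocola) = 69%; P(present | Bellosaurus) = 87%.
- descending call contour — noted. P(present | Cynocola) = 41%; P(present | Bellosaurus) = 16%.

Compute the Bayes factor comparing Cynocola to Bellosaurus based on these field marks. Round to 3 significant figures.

0.105

Joint likelihood of the field mark pattern under each hypothesis:
  Cynocola: 0.40 × 0.10 × 0.69 × 0.41 = 0.011316
  Bellosaurus: 0.92 × 0.84 × 0.87 × 0.16 = 0.10757
Bayes factor = 0.011316 / 0.10757 ≈ 0.105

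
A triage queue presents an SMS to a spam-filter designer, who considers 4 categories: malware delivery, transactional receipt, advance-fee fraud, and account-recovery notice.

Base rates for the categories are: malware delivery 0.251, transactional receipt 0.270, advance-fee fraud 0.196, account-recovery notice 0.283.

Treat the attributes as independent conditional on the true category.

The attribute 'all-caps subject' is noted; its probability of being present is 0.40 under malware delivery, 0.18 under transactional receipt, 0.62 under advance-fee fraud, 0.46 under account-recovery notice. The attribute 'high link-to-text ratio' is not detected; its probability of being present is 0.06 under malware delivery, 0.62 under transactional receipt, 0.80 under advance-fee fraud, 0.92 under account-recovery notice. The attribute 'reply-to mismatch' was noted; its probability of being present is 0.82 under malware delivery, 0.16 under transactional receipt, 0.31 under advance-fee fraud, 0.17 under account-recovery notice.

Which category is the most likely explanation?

Multiply each prior by the joint likelihood of the attribute pattern (using 1 − P(present | H) for each absent attribute):
  malware delivery: 0.251 × 0.40 × (1 − 0.06) × 0.82 = 0.077388
  transactional receipt: 0.270 × 0.18 × (1 − 0.62) × 0.16 = 0.0029549
  advance-fee fraud: 0.196 × 0.62 × (1 − 0.80) × 0.31 = 0.0075342
  account-recovery notice: 0.283 × 0.46 × (1 − 0.92) × 0.17 = 0.0017704
Marginal likelihood of the evidence = 0.089648.
P(malware delivery | evidence) ≈ 0.077388 / 0.089648 ≈ 0.863
P(transactional receipt | evidence) ≈ 0.0029549 / 0.089648 ≈ 0.033
P(advance-fee fraud | evidence) ≈ 0.0075342 / 0.089648 ≈ 0.084
P(account-recovery notice | evidence) ≈ 0.0017704 / 0.089648 ≈ 0.020
The largest is 0.863, so malware delivery is most probable.

malware delivery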